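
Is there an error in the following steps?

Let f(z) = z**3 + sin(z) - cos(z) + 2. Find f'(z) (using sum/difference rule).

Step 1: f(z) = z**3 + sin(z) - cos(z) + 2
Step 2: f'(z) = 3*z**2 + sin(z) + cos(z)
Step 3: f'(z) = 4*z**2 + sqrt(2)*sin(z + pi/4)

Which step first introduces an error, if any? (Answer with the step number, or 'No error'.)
Step 3

Step 3 is incorrect due to a wrong coefficient.
The step shows: 4*z**2 + sqrt(2)*sin(z + pi/4)
The correct value should be: 3*z**2 + sqrt(2)*sin(z + pi/4)

Explanation: The coefficient 3 was incorrectly written as 4: the term 3*z**2 was incorrectly written as 4*z**2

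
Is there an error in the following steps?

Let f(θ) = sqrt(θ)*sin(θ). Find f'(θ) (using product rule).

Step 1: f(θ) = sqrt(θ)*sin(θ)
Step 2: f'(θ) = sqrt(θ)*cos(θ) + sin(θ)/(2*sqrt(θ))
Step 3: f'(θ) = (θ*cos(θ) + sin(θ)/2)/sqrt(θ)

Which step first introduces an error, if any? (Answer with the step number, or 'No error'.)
No error

All steps in this derivation are correct.
The final answer f'(θ) = (θ*cos(θ) + sin(θ)/2)/sqrt(θ) is valid.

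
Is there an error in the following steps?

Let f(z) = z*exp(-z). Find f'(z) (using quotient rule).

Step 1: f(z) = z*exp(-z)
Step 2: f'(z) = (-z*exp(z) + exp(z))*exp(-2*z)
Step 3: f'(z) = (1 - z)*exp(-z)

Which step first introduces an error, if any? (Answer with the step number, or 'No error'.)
No error

All steps in this derivation are correct.
The final answer f'(z) = (1 - z)*exp(-z) is valid.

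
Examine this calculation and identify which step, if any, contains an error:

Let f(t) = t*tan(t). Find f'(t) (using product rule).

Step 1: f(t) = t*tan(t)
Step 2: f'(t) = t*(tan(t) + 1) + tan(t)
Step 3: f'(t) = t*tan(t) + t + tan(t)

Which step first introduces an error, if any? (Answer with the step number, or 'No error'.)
Step 2

Step 2 is incorrect due to a wrong exponent.
The step shows: t*(tan(t) + 1) + tan(t)
The correct value should be: t*(tan(t)**2 + 1) + tan(t)

Explanation: The exponent 2 on tan(t) was incorrectly written as 1: the term t*(tan(t)**2 + 1) was incorrectly written as t*(tan(t) + 1)
The later steps are derived from this incorrect expression, so the error originates in Step 2.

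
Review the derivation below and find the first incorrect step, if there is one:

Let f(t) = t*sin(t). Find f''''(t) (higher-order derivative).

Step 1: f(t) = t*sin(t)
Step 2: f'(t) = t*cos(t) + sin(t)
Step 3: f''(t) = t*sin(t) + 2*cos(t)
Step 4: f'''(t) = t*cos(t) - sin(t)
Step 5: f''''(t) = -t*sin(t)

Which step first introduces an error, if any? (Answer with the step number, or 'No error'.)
Step 3

Step 3 is incorrect due to a sign flip.
The step shows: t*sin(t) + 2*cos(t)
The correct value should be: -t*sin(t) + 2*cos(t)

Explanation: The sign of one term was flipped: the term -t*sin(t) was incorrectly written as t*sin(t)
The later steps are derived from this incorrect expression, so the error originates in Step 3.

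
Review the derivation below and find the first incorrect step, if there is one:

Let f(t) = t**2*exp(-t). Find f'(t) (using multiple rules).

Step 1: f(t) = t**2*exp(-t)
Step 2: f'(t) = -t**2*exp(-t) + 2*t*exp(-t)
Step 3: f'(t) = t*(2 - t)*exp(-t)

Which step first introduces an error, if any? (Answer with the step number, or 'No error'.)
No error

All steps in this derivation are correct.
The final answer f'(t) = t*(2 - t)*exp(-t) is valid.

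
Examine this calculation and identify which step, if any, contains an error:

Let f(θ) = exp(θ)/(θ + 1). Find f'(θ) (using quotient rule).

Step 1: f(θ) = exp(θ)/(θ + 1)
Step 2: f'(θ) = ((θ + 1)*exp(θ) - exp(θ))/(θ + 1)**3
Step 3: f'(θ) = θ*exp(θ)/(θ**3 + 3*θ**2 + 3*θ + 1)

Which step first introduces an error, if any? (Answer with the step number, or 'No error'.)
Step 2

Step 2 is incorrect due to a wrong exponent.
The step shows: ((θ + 1)*exp(θ) - exp(θ))/(θ + 1)**3
The correct value should be: ((θ + 1)*exp(θ) - exp(θ))/(θ + 1)**2

Explanation: The exponent -2 on θ + 1 was incorrectly written as -3: the term ((θ + 1)*exp(θ) - exp(θ))/(θ + 1)**2 was incorrectly written as ((θ + 1)*exp(θ) - exp(θ))/(θ + 1)**3
The later steps are derived from this incorrect expression, so the error originates in Step 2.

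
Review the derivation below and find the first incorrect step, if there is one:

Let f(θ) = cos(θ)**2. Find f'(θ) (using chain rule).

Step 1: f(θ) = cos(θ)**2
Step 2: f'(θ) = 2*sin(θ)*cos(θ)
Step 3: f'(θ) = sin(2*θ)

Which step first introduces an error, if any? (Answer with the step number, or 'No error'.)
Step 2

Step 2 is incorrect due to a sign flip.
The step shows: 2*sin(θ)*cos(θ)
The correct value should be: -2*sin(θ)*cos(θ)

Explanation: The sign of the whole expression was flipped: the term -2*sin(θ)*cos(θ) was incorrectly written as 2*sin(θ)*cos(θ)
The later steps are derived from this incorrect expression, so the error originates in Step 2.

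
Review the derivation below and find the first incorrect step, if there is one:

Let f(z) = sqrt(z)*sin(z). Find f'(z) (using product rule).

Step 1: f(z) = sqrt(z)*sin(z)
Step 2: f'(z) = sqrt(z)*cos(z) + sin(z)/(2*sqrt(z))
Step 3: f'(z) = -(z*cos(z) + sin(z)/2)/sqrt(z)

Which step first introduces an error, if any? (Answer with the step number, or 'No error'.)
Step 3

Step 3 is incorrect due to a sign flip.
The step shows: -(z*cos(z) + sin(z)/2)/sqrt(z)
The correct value should be: (z*cos(z) + sin(z)/2)/sqrt(z)

Explanation: The sign of the whole expression was flipped: the term (z*cos(z) + sin(z)/2)/sqrt(z) was incorrectly written as -(z*cos(z) + sin(z)/2)/sqrt(z)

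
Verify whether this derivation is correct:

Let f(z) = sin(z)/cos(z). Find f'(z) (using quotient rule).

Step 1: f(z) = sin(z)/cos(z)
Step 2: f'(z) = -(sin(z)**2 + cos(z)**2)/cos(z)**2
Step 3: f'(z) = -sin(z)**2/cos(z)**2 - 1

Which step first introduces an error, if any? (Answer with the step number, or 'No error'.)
Step 2

Step 2 is incorrect due to a sign flip.
The step shows: -(sin(z)**2 + cos(z)**2)/cos(z)**2
The correct value should be: (sin(z)**2 + cos(z)**2)/cos(z)**2

Explanation: The sign of the whole expression was flipped: the term (sin(z)**2 + cos(z)**2)/cos(z)**2 was incorrectly written as -(sin(z)**2 + cos(z)**2)/cos(z)**2
The later steps are derived from this incorrect expression, so the error originates in Step 2.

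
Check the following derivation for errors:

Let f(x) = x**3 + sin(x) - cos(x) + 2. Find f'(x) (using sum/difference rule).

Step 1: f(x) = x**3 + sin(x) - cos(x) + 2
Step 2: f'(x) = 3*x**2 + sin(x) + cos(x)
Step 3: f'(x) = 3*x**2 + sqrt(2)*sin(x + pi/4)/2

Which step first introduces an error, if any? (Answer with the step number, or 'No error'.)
Step 3

Step 3 is incorrect due to a wrong exponent.
The step shows: 3*x**2 + sqrt(2)*sin(x + pi/4)/2
The correct value should be: 3*x**2 + sqrt(2)*sin(x + pi/4)

Explanation: The exponent 1/2 on 2 was incorrectly written as -1/2: the term sqrt(2)*sin(x + pi/4) was incorrectly written as sqrt(2)*sin(x + pi/4)/2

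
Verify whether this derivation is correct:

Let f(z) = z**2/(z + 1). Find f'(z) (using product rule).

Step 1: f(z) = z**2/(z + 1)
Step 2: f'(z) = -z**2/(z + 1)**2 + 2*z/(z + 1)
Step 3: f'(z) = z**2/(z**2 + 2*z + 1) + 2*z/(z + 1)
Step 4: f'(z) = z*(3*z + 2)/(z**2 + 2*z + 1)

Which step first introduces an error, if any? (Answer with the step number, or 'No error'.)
Step 3

Step 3 is incorrect due to a sign flip.
The step shows: z**2/(z**2 + 2*z + 1) + 2*z/(z + 1)
The correct value should be: -z**2/(z**2 + 2*z + 1) + 2*z/(z + 1)

Explanation: The sign of one term was flipped: the term -z**2/(z**2 + 2*z + 1) was incorrectly written as z**2/(z**2 + 2*z + 1)
The later steps are derived from this incorrect expression, so the error originates in Step 3.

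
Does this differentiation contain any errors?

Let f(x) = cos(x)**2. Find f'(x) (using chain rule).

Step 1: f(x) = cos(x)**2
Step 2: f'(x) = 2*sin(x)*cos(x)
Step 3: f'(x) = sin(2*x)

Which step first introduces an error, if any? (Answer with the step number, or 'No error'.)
Step 2

Step 2 is incorrect due to a sign flip.
The step shows: 2*sin(x)*cos(x)
The correct value should be: -2*sin(x)*cos(x)

Explanation: The sign of the whole expression was flipped: the term -2*sin(x)*cos(x) was incorrectly written as 2*sin(x)*cos(x)
The later steps are derived from this incorrect expression, so the error originates in Step 2.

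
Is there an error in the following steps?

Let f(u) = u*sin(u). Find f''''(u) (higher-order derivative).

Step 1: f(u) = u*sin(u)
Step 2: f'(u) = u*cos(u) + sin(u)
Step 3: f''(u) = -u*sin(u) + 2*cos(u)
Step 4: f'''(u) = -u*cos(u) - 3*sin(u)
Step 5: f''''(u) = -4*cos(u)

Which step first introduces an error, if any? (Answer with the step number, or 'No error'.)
Step 5

Step 5 is incorrect due to a dropped term.
The step shows: -4*cos(u)
The correct value should be: u*sin(u) - 4*cos(u)

Explanation: A term was dropped: the term u*sin(u) was incorrectly omitted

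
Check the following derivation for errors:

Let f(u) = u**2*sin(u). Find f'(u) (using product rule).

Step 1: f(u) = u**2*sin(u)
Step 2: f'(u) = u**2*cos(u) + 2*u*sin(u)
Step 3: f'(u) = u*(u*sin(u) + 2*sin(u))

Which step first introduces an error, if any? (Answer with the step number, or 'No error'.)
Step 3

Step 3 is incorrect due to a wrong trig function.
The step shows: u*(u*sin(u) + 2*sin(u))
The correct value should be: u*(u*cos(u) + 2*sin(u))

Explanation: cos(u) was incorrectly written as sin(u): the term u*(u*cos(u) + 2*sin(u)) was incorrectly written as u*(u*sin(u) + 2*sin(u))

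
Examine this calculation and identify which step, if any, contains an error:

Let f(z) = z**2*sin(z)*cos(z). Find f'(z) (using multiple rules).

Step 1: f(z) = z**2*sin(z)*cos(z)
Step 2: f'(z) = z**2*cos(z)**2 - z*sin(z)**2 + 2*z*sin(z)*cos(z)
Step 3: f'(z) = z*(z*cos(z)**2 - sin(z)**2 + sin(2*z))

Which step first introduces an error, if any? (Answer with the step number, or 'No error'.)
Step 2

Step 2 is incorrect due to a wrong exponent.
The step shows: z**2*cos(z)**2 - z*sin(z)**2 + 2*z*sin(z)*cos(z)
The correct value should be: -z**2*sin(z)**2 + z**2*cos(z)**2 + 2*z*sin(z)*cos(z)

Explanation: The exponent 2 on z was incorrectly written as 1: the term -z**2*sin(z)**2 was incorrectly written as -z*sin(z)**2
The later steps are derived from this incorrect expression, so the error originates in Step 2.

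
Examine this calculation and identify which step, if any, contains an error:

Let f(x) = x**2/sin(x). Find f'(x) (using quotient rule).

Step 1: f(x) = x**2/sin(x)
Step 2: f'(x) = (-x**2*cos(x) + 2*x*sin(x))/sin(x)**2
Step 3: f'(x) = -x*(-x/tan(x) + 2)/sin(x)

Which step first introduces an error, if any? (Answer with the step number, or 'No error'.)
Step 3

Step 3 is incorrect due to a sign flip.
The step shows: -x*(-x/tan(x) + 2)/sin(x)
The correct value should be: x*(-x/tan(x) + 2)/sin(x)

Explanation: The sign of the whole expression was flipped: the term x*(-x/tan(x) + 2)/sin(x) was incorrectly written as -x*(-x/tan(x) + 2)/sin(x)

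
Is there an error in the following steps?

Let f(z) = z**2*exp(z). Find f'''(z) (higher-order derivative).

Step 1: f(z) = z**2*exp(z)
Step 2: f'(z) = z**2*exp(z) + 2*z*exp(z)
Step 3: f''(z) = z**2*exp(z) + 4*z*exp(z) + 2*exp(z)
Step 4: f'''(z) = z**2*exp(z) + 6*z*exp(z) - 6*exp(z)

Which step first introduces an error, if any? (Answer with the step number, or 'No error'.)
Step 4

Step 4 is incorrect due to a sign flip.
The step shows: z**2*exp(z) + 6*z*exp(z) - 6*exp(z)
The correct value should be: z**2*exp(z) + 6*z*exp(z) + 6*exp(z)

Explanation: The sign of one term was flipped: the term 6*exp(z) was incorrectly written as -6*exp(z)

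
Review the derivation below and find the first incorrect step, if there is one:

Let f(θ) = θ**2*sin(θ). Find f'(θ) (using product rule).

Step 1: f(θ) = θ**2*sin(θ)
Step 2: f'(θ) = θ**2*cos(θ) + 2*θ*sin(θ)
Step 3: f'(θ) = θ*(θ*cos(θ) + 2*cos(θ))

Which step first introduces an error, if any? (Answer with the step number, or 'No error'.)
Step 3

Step 3 is incorrect due to a wrong trig function.
The step shows: θ*(θ*cos(θ) + 2*cos(θ))
The correct value should be: θ*(θ*cos(θ) + 2*sin(θ))

Explanation: sin(θ) was incorrectly written as cos(θ): the term θ*(θ*cos(θ) + 2*sin(θ)) was incorrectly written as θ*(θ*cos(θ) + 2*cos(θ))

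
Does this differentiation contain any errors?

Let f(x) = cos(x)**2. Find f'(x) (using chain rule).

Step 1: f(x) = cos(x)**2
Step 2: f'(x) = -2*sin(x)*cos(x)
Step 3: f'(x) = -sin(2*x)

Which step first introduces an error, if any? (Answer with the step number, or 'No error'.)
No error

All steps in this derivation are correct.
The final answer f'(x) = -sin(2*x) is valid.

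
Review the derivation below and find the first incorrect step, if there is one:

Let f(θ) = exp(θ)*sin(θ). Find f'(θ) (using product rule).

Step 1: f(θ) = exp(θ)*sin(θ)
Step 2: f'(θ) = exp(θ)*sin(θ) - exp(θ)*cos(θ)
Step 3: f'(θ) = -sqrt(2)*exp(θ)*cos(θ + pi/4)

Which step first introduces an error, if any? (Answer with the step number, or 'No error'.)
Step 2

Step 2 is incorrect due to a sign flip.
The step shows: exp(θ)*sin(θ) - exp(θ)*cos(θ)
The correct value should be: exp(θ)*sin(θ) + exp(θ)*cos(θ)

Explanation: The sign of one term was flipped: the term exp(θ)*cos(θ) was incorrectly written as -exp(θ)*cos(θ)
The later steps are derived from this incorrect expression, so the error originates in Step 2.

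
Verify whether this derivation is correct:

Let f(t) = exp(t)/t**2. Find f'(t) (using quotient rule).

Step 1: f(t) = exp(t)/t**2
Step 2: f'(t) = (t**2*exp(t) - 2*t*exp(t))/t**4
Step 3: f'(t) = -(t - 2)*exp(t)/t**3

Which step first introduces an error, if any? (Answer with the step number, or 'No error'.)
Step 3

Step 3 is incorrect due to a sign flip.
The step shows: -(t - 2)*exp(t)/t**3
The correct value should be: (t - 2)*exp(t)/t**3

Explanation: The sign of the whole expression was flipped: the term (t - 2)*exp(t)/t**3 was incorrectly written as -(t - 2)*exp(t)/t**3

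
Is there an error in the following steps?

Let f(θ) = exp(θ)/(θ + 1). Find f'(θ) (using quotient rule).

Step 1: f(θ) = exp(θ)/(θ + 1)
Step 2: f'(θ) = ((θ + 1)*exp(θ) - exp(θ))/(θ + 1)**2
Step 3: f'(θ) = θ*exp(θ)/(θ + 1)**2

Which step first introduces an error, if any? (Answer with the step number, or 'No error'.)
No error

All steps in this derivation are correct.
The final answer f'(θ) = θ*exp(θ)/(θ + 1)**2 is valid.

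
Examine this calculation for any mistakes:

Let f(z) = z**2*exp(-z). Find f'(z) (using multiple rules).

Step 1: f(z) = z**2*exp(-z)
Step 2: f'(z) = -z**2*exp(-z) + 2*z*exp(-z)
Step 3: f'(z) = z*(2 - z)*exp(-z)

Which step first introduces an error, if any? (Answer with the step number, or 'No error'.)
No error

All steps in this derivation are correct.
The final answer f'(z) = z*(2 - z)*exp(-z) is valid.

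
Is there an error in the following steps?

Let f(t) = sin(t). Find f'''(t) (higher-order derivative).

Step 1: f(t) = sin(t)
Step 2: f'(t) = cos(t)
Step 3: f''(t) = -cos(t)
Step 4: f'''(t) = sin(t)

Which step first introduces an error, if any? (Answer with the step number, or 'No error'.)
Step 3

Step 3 is incorrect due to a wrong trig function.
The step shows: -cos(t)
The correct value should be: -sin(t)

Explanation: sin(t) was incorrectly written as cos(t): the term -sin(t) was incorrectly written as -cos(t)
The later steps are derived from this incorrect expression, so the error originates in Step 3.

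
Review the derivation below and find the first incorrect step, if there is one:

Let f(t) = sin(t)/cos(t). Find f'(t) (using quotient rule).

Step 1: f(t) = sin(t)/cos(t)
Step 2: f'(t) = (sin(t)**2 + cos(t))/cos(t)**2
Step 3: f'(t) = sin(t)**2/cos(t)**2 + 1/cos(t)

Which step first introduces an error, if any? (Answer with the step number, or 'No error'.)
Step 2

Step 2 is incorrect due to a wrong exponent.
The step shows: (sin(t)**2 + cos(t))/cos(t)**2
The correct value should be: (sin(t)**2 + cos(t)**2)/cos(t)**2

Explanation: The exponent 2 on cos(t) was incorrectly written as 1: the term (sin(t)**2 + cos(t)**2)/cos(t)**2 was incorrectly written as (sin(t)**2 + cos(t))/cos(t)**2
The later steps are derived from this incorrect expression, so the error originates in Step 2.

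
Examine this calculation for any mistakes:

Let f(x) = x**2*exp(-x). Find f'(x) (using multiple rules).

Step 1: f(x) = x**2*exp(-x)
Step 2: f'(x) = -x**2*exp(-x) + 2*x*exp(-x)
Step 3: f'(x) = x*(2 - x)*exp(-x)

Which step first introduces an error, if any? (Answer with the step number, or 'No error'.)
No error

All steps in this derivation are correct.
The final answer f'(x) = x*(2 - x)*exp(-x) is valid.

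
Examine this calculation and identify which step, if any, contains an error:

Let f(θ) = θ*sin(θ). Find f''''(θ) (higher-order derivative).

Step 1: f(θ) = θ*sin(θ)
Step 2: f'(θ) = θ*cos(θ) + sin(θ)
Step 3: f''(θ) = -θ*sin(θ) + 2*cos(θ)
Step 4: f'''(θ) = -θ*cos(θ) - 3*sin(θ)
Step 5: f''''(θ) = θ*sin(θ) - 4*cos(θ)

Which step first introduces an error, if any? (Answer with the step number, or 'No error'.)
No error

All steps in this derivation are correct.
The final answer f''''(θ) = θ*sin(θ) - 4*cos(θ) is valid.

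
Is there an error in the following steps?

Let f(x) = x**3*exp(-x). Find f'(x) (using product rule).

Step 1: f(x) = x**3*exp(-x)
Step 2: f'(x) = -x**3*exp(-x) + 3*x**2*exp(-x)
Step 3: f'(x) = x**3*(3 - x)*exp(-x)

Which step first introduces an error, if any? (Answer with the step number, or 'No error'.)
Step 3

Step 3 is incorrect due to a wrong exponent.
The step shows: x**3*(3 - x)*exp(-x)
The correct value should be: x**2*(3 - x)*exp(-x)

Explanation: The exponent 2 on x was incorrectly written as 3: the term x**2*(3 - x)*exp(-x) was incorrectly written as x**3*(3 - x)*exp(-x)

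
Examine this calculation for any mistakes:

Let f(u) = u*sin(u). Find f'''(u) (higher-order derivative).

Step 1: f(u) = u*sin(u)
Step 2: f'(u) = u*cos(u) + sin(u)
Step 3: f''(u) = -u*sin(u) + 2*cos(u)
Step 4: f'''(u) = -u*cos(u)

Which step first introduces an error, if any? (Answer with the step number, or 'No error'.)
Step 4

Step 4 is incorrect due to a dropped term.
The step shows: -u*cos(u)
The correct value should be: -u*cos(u) - 3*sin(u)

Explanation: A term was dropped: the term -3*sin(u) was incorrectly omitted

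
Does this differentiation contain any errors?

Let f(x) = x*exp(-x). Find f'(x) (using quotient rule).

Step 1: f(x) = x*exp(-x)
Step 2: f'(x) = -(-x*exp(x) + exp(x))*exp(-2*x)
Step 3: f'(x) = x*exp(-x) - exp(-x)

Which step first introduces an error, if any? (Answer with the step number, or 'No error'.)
Step 2

Step 2 is incorrect due to a sign flip.
The step shows: -(-x*exp(x) + exp(x))*exp(-2*x)
The correct value should be: (-x*exp(x) + exp(x))*exp(-2*x)

Explanation: The sign of the whole expression was flipped: the term (-x*exp(x) + exp(x))*exp(-2*x) was incorrectly written as -(-x*exp(x) + exp(x))*exp(-2*x)
The later steps are derived from this incorrect expression, so the error originates in Step 2.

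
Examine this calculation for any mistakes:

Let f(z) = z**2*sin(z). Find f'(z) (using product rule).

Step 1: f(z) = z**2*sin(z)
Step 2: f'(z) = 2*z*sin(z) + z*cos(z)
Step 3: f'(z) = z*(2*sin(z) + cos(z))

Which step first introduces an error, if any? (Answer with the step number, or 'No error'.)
Step 2

Step 2 is incorrect due to a wrong exponent.
The step shows: 2*z*sin(z) + z*cos(z)
The correct value should be: z**2*cos(z) + 2*z*sin(z)

Explanation: The exponent 2 on z was incorrectly written as 1: the term z**2*cos(z) was incorrectly written as z*cos(z)
The later steps are derived from this incorrect expression, so the error originates in Step 2.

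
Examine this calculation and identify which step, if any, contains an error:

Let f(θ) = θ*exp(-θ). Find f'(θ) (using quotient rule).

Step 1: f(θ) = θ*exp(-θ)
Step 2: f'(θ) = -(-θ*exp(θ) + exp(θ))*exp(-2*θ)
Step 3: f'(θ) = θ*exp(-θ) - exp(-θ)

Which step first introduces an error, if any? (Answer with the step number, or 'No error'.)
Step 2

Step 2 is incorrect due to a sign flip.
The step shows: -(-θ*exp(θ) + exp(θ))*exp(-2*θ)
The correct value should be: (-θ*exp(θ) + exp(θ))*exp(-2*θ)

Explanation: The sign of the whole expression was flipped: the term (-θ*exp(θ) + exp(θ))*exp(-2*θ) was incorrectly written as -(-θ*exp(θ) + exp(θ))*exp(-2*θ)
The later steps are derived from this incorrect expression, so the error originates in Step 2.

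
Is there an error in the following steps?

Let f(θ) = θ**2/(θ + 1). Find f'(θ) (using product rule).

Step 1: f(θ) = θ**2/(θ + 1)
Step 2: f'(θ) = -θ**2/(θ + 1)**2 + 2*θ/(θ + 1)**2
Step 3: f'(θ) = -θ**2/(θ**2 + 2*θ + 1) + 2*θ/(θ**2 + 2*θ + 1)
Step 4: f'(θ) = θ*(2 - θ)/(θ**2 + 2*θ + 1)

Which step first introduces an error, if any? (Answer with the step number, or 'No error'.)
Step 2

Step 2 is incorrect due to a wrong exponent.
The step shows: -θ**2/(θ + 1)**2 + 2*θ/(θ + 1)**2
The correct value should be: -θ**2/(θ + 1)**2 + 2*θ/(θ + 1)

Explanation: The exponent -1 on θ + 1 was incorrectly written as -2: the term 2*θ/(θ + 1) was incorrectly written as 2*θ/(θ + 1)**2
The later steps are derived from this incorrect expression, so the error originates in Step 2.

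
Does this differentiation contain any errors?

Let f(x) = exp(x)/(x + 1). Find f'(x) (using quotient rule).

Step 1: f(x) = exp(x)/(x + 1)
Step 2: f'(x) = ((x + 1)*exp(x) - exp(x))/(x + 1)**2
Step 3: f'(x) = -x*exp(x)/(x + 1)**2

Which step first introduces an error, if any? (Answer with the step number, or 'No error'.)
Step 3

Step 3 is incorrect due to a sign flip.
The step shows: -x*exp(x)/(x + 1)**2
The correct value should be: x*exp(x)/(x + 1)**2

Explanation: The sign of the whole expression was flipped: the term x*exp(x)/(x + 1)**2 was incorrectly written as -x*exp(x)/(x + 1)**2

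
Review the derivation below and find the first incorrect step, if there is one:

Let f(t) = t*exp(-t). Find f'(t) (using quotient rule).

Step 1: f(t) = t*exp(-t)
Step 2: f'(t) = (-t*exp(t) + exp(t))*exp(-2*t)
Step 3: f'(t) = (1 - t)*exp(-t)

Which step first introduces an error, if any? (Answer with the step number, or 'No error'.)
No error

All steps in this derivation are correct.
The final answer f'(t) = (1 - t)*exp(-t) is valid.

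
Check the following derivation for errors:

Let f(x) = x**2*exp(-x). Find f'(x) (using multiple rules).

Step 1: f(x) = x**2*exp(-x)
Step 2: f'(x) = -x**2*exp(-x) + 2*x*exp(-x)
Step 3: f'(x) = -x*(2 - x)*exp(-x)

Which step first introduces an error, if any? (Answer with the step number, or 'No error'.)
Step 3

Step 3 is incorrect due to a sign flip.
The step shows: -x*(2 - x)*exp(-x)
The correct value should be: x*(2 - x)*exp(-x)

Explanation: The sign of the whole expression was flipped: the term x*(2 - x)*exp(-x) was incorrectly written as -x*(2 - x)*exp(-x)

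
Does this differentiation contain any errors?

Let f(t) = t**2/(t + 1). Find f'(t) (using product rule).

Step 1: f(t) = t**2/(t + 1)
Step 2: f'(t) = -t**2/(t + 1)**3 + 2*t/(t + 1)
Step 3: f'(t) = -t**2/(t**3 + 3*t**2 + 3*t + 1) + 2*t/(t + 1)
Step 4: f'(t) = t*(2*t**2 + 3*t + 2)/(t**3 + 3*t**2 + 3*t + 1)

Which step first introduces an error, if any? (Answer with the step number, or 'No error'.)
Step 2

Step 2 is incorrect due to a wrong exponent.
The step shows: -t**2/(t + 1)**3 + 2*t/(t + 1)
The correct value should be: -t**2/(t + 1)**2 + 2*t/(t + 1)

Explanation: The exponent -2 on t + 1 was incorrectly written as -3: the term -t**2/(t + 1)**2 was incorrectly written as -t**2/(t + 1)**3
The later steps are derived from this incorrect expression, so the error originates in Step 2.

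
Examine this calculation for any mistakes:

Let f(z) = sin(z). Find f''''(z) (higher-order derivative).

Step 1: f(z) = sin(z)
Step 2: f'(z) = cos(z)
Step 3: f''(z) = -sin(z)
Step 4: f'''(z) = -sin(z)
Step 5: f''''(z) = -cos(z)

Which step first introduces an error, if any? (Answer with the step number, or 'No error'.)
Step 4

Step 4 is incorrect due to a wrong trig function.
The step shows: -sin(z)
The correct value should be: -cos(z)

Explanation: cos(z) was incorrectly written as sin(z): the term -cos(z) was incorrectly written as -sin(z)
The later steps are derived from this incorrect expression, so the error originates in Step 4.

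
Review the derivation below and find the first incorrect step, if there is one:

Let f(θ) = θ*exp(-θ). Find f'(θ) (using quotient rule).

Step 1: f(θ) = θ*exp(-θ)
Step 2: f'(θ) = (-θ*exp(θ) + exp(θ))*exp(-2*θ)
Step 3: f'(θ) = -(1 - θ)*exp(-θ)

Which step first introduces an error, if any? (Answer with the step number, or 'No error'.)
Step 3

Step 3 is incorrect due to a sign flip.
The step shows: -(1 - θ)*exp(-θ)
The correct value should be: (1 - θ)*exp(-θ)

Explanation: The sign of the whole expression was flipped: the term (1 - θ)*exp(-θ) was incorrectly written as -(1 - θ)*exp(-θ)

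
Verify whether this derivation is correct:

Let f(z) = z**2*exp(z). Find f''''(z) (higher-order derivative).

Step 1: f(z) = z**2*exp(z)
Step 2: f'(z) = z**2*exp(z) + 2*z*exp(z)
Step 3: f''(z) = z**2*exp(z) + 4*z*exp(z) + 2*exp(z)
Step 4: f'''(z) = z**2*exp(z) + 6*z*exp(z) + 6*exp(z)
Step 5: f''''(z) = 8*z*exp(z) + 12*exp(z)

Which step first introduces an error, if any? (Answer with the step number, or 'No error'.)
Step 5

Step 5 is incorrect due to a dropped term.
The step shows: 8*z*exp(z) + 12*exp(z)
The correct value should be: z**2*exp(z) + 8*z*exp(z) + 12*exp(z)

Explanation: A term was dropped: the term z**2*exp(z) was incorrectly omitted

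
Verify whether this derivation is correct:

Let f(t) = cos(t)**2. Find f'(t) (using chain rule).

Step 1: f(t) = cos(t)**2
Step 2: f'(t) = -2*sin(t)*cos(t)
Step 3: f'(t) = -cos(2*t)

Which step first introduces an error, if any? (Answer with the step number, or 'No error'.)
Step 3

Step 3 is incorrect due to a wrong trig function.
The step shows: -cos(2*t)
The correct value should be: -sin(2*t)

Explanation: sin(2*t) was incorrectly written as cos(2*t): the term -sin(2*t) was incorrectly written as -cos(2*t)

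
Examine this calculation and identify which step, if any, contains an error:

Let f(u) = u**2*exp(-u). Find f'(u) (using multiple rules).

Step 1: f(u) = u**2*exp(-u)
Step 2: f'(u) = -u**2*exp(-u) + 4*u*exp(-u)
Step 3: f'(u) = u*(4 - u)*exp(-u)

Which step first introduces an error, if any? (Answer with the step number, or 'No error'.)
Step 2

Step 2 is incorrect due to a wrong coefficient.
The step shows: -u**2*exp(-u) + 4*u*exp(-u)
The correct value should be: -u**2*exp(-u) + 2*u*exp(-u)

Explanation: The coefficient 2 was incorrectly written as 4: the term 2*u*exp(-u) was incorrectly written as 4*u*exp(-u)
The later steps are derived from this incorrect expression, so the error originates in Step 2.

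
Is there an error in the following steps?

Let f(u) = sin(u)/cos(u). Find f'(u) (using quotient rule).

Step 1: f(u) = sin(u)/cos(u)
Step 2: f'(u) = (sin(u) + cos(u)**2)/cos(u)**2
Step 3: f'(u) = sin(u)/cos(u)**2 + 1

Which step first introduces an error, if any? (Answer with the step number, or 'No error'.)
Step 2

Step 2 is incorrect due to a wrong exponent.
The step shows: (sin(u) + cos(u)**2)/cos(u)**2
The correct value should be: (sin(u)**2 + cos(u)**2)/cos(u)**2

Explanation: The exponent 2 on sin(u) was incorrectly written as 1: the term (sin(u)**2 + cos(u)**2)/cos(u)**2 was incorrectly written as (sin(u) + cos(u)**2)/cos(u)**2
The later steps are derived from this incorrect expression, so the error originates in Step 2.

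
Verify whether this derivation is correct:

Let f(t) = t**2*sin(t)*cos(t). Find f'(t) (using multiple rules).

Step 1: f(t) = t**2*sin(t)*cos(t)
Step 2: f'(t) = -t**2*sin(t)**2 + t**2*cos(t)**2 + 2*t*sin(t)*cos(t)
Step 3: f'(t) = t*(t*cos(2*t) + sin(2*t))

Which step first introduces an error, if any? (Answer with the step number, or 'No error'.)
No error

All steps in this derivation are correct.
The final answer f'(t) = t*(t*cos(2*t) + sin(2*t)) is valid.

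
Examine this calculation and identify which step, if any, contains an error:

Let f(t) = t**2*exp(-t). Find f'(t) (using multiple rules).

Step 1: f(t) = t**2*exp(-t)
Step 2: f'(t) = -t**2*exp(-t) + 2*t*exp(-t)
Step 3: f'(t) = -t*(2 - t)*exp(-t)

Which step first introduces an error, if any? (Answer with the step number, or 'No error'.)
Step 3

Step 3 is incorrect due to a sign flip.
The step shows: -t*(2 - t)*exp(-t)
The correct value should be: t*(2 - t)*exp(-t)

Explanation: The sign of the whole expression was flipped: the term t*(2 - t)*exp(-t) was incorrectly written as -t*(2 - t)*exp(-t)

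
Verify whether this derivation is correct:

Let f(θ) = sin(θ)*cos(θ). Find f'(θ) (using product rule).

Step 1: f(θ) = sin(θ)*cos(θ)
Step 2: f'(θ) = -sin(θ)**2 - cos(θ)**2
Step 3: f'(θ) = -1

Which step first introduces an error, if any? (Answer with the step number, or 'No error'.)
Step 2

Step 2 is incorrect due to a sign flip.
The step shows: -sin(θ)**2 - cos(θ)**2
The correct value should be: -sin(θ)**2 + cos(θ)**2

Explanation: The sign of one term was flipped: the term cos(θ)**2 was incorrectly written as -cos(θ)**2
The later steps are derived from this incorrect expression, so the error originates in Step 2.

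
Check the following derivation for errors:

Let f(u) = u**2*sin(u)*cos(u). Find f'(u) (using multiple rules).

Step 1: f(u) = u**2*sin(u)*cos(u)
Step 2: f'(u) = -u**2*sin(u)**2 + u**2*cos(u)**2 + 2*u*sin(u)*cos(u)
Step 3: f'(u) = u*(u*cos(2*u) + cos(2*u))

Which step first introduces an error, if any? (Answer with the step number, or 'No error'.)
Step 3

Step 3 is incorrect due to a wrong trig function.
The step shows: u*(u*cos(2*u) + cos(2*u))
The correct value should be: u*(u*cos(2*u) + sin(2*u))

Explanation: sin(2*u) was incorrectly written as cos(2*u): the term u*(u*cos(2*u) + sin(2*u)) was incorrectly written as u*(u*cos(2*u) + cos(2*u))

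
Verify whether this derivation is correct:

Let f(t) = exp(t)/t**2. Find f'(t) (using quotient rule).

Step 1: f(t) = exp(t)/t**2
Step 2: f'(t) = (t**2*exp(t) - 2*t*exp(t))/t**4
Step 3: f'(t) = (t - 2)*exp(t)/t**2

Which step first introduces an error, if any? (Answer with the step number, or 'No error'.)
Step 3

Step 3 is incorrect due to a wrong exponent.
The step shows: (t - 2)*exp(t)/t**2
The correct value should be: (t - 2)*exp(t)/t**3

Explanation: The exponent -3 on t was incorrectly written as -2: the term (t - 2)*exp(t)/t**3 was incorrectly written as (t - 2)*exp(t)/t**2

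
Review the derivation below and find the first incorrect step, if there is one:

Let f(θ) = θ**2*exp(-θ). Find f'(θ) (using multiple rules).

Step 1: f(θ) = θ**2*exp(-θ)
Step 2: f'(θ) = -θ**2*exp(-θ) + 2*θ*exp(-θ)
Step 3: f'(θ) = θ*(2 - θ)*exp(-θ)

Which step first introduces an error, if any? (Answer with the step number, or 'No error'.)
No error

All steps in this derivation are correct.
The final answer f'(θ) = θ*(2 - θ)*exp(-θ) is valid.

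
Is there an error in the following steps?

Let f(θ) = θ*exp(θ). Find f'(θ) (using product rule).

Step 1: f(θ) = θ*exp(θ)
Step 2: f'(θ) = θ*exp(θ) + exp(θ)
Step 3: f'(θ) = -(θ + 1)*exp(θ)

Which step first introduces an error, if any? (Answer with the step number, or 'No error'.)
Step 3

Step 3 is incorrect due to a sign flip.
The step shows: -(θ + 1)*exp(θ)
The correct value should be: (θ + 1)*exp(θ)

Explanation: The sign of the whole expression was flipped: the term (θ + 1)*exp(θ) was incorrectly written as -(θ + 1)*exp(θ)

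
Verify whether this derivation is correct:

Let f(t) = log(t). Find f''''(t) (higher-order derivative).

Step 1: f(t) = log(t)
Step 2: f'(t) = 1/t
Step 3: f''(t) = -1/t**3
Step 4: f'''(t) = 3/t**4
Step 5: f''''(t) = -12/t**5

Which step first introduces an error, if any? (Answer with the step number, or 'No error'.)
Step 3

Step 3 is incorrect due to a wrong exponent.
The step shows: -1/t**3
The correct value should be: -1/t**2

Explanation: The exponent -2 on t was incorrectly written as -3: the term -1/t**2 was incorrectly written as -1/t**3
The later steps are derived from this incorrect expression, so the error originates in Step 3.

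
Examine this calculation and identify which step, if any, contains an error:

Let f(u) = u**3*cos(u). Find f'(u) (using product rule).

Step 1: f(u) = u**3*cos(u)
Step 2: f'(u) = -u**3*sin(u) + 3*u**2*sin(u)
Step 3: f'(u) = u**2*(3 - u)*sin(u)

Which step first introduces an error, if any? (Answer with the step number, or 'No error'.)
Step 2

Step 2 is incorrect due to a wrong trig function.
The step shows: -u**3*sin(u) + 3*u**2*sin(u)
The correct value should be: -u**3*sin(u) + 3*u**2*cos(u)

Explanation: cos(u) was incorrectly written as sin(u): the term 3*u**2*cos(u) was incorrectly written as 3*u**2*sin(u)
The later steps are derived from this incorrect expression, so the error originates in Step 2.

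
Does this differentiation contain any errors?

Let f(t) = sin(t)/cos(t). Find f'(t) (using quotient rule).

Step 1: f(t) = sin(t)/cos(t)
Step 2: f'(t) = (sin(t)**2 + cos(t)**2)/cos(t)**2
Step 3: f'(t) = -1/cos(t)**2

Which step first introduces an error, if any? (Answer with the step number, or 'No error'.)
Step 3

Step 3 is incorrect due to a sign flip.
The step shows: -1/cos(t)**2
The correct value should be: cos(t)**(-2)

Explanation: The sign of the whole expression was flipped: the term cos(t)**(-2) was incorrectly written as -1/cos(t)**2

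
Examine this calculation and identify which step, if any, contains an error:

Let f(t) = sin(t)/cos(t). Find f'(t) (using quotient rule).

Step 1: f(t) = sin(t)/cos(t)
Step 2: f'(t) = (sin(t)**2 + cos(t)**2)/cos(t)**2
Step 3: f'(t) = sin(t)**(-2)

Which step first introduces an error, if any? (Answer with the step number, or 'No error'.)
Step 3

Step 3 is incorrect due to a wrong trig function.
The step shows: sin(t)**(-2)
The correct value should be: cos(t)**(-2)

Explanation: cos(t) was incorrectly written as sin(t): the term cos(t)**(-2) was incorrectly written as sin(t)**(-2)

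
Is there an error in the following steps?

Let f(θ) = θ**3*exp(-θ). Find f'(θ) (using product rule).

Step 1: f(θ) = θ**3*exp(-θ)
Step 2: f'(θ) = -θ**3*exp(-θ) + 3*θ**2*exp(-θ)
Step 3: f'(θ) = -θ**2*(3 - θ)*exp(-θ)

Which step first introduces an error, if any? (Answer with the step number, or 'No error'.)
Step 3

Step 3 is incorrect due to a sign flip.
The step shows: -θ**2*(3 - θ)*exp(-θ)
The correct value should be: θ**2*(3 - θ)*exp(-θ)

Explanation: The sign of the whole expression was flipped: the term θ**2*(3 - θ)*exp(-θ) was incorrectly written as -θ**2*(3 - θ)*exp(-θ)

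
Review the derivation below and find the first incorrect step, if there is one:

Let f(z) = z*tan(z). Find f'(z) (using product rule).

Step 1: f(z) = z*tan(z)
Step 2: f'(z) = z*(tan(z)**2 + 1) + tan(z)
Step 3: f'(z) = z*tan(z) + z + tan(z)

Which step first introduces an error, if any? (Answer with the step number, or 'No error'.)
Step 3

Step 3 is incorrect due to a wrong exponent.
The step shows: z*tan(z) + z + tan(z)
The correct value should be: z*tan(z)**2 + z + tan(z)

Explanation: The exponent 2 on tan(z) was incorrectly written as 1: the term z*tan(z)**2 was incorrectly written as z*tan(z)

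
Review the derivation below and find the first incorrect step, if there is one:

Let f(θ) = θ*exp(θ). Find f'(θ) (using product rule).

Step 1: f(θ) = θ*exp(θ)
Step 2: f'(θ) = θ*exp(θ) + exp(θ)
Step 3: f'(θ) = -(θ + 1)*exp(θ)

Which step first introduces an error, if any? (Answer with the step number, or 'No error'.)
Step 3

Step 3 is incorrect due to a sign flip.
The step shows: -(θ + 1)*exp(θ)
The correct value should be: (θ + 1)*exp(θ)

Explanation: The sign of the whole expression was flipped: the term (θ + 1)*exp(θ) was incorrectly written as -(θ + 1)*exp(θ)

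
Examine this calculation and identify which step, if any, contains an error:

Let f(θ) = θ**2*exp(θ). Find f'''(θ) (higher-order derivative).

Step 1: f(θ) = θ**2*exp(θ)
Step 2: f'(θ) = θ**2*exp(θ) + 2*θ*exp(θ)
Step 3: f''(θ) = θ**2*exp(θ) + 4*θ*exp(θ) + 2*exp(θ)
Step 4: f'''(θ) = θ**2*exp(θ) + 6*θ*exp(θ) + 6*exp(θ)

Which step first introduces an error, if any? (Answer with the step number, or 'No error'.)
No error

All steps in this derivation are correct.
The final answer f'''(θ) = θ**2*exp(θ) + 6*θ*exp(θ) + 6*exp(θ) is valid.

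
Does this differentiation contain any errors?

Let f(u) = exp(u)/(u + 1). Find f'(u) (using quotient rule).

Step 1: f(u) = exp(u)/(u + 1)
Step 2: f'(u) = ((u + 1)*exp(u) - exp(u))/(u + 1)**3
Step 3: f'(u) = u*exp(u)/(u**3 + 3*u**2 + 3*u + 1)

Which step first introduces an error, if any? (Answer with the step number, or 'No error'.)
Step 2

Step 2 is incorrect due to a wrong exponent.
The step shows: ((u + 1)*exp(u) - exp(u))/(u + 1)**3
The correct value should be: ((u + 1)*exp(u) - exp(u))/(u + 1)**2

Explanation: The exponent -2 on u + 1 was incorrectly written as -3: the term ((u + 1)*exp(u) - exp(u))/(u + 1)**2 was incorrectly written as ((u + 1)*exp(u) - exp(u))/(u + 1)**3
The later steps are derived from this incorrect expression, so the error originates in Step 2.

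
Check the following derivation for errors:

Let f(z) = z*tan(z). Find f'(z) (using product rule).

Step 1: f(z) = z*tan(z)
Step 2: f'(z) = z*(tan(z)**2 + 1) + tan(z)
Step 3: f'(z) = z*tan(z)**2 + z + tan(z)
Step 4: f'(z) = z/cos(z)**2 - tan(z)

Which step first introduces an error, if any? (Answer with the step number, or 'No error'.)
Step 4

Step 4 is incorrect due to a sign flip.
The step shows: z/cos(z)**2 - tan(z)
The correct value should be: z/cos(z)**2 + tan(z)

Explanation: The sign of one term was flipped: the term tan(z) was incorrectly written as -tan(z)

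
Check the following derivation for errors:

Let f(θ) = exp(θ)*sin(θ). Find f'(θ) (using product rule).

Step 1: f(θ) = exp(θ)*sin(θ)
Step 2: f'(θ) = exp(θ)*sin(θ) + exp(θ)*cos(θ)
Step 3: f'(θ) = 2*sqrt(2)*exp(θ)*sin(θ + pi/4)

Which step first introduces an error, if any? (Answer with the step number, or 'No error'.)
Step 3

Step 3 is incorrect due to a wrong exponent.
The step shows: 2*sqrt(2)*exp(θ)*sin(θ + pi/4)
The correct value should be: sqrt(2)*exp(θ)*sin(θ + pi/4)

Explanation: The exponent 1/2 on 2 was incorrectly written as 3/2: the term sqrt(2)*exp(θ)*sin(θ + pi/4) was incorrectly written as 2*sqrt(2)*exp(θ)*sin(θ + pi/4)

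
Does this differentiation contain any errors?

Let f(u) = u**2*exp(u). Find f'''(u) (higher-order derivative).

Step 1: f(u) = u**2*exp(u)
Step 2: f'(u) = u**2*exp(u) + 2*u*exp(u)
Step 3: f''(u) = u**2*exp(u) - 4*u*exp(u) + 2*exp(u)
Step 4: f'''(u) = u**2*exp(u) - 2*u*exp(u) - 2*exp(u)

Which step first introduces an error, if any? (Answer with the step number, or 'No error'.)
Step 3

Step 3 is incorrect due to a sign flip.
The step shows: u**2*exp(u) - 4*u*exp(u) + 2*exp(u)
The correct value should be: u**2*exp(u) + 4*u*exp(u) + 2*exp(u)

Explanation: The sign of one term was flipped: the term 4*u*exp(u) was incorrectly written as -4*u*exp(u)
The later steps are derived from this incorrect expression, so the error originates in Step 3.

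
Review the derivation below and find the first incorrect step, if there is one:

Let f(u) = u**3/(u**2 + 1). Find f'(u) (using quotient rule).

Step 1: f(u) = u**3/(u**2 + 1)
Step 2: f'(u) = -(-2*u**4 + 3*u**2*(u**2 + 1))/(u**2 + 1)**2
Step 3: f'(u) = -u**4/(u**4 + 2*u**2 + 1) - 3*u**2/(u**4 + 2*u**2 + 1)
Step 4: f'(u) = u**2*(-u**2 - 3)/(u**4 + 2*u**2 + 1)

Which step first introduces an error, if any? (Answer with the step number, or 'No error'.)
Step 2

Step 2 is incorrect due to a sign flip.
The step shows: -(-2*u**4 + 3*u**2*(u**2 + 1))/(u**2 + 1)**2
The correct value should be: (-2*u**4 + 3*u**2*(u**2 + 1))/(u**2 + 1)**2

Explanation: The sign of the whole expression was flipped: the term (-2*u**4 + 3*u**2*(u**2 + 1))/(u**2 + 1)**2 was incorrectly written as -(-2*u**4 + 3*u**2*(u**2 + 1))/(u**2 + 1)**2
The later steps are derived from this incorrect expression, so the error originates in Step 2.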